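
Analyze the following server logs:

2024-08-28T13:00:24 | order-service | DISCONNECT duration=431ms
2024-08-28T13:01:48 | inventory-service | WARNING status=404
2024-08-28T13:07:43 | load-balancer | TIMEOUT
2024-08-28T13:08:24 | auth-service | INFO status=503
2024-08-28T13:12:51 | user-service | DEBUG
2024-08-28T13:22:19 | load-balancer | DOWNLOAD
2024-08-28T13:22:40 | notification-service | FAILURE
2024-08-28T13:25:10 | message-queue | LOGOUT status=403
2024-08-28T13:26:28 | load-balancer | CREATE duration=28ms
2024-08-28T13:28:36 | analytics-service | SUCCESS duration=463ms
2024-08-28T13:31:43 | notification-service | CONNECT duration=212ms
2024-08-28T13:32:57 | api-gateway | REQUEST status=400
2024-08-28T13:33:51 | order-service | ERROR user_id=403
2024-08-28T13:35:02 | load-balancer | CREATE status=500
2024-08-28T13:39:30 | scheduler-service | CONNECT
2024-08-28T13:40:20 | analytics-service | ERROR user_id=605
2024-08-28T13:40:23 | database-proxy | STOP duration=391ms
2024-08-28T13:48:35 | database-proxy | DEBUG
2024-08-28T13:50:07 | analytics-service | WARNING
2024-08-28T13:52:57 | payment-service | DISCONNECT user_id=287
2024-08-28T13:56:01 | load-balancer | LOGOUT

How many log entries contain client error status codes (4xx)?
3

To find matching entries:

1. Pattern to match: client error status codes (4xx)
2. Scan each log entry for the pattern
3. Count matches: 3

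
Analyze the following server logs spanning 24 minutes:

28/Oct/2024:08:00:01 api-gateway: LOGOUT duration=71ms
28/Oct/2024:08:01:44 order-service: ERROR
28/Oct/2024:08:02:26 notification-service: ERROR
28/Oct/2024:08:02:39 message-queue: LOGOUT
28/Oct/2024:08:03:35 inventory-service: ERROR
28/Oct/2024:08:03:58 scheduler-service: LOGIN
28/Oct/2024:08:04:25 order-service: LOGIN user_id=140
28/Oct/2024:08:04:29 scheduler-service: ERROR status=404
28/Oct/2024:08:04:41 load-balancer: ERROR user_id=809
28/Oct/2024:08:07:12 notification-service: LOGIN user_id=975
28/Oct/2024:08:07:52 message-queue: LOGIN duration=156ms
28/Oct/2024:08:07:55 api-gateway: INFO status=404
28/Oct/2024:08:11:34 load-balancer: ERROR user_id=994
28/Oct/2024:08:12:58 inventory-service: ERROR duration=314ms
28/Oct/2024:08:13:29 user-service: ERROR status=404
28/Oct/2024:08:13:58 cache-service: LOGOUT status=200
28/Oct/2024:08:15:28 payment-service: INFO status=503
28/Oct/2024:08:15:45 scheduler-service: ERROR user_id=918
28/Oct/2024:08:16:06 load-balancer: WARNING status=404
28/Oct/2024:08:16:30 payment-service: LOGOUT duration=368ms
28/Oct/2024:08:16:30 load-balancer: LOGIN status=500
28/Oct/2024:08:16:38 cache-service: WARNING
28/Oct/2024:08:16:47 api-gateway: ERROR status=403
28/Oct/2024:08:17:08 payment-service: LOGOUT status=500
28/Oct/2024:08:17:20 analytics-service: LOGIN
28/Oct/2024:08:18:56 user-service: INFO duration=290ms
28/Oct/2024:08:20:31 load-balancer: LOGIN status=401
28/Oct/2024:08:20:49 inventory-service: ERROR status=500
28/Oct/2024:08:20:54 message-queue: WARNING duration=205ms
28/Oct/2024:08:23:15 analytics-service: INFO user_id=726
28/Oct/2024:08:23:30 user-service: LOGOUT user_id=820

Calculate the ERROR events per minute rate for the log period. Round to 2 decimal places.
0.46

To calculate the rate:

1. Count total ERROR events: 11
2. Total time period: 24 minutes
3. Rate = 11 / 24 = 0.46 events per minute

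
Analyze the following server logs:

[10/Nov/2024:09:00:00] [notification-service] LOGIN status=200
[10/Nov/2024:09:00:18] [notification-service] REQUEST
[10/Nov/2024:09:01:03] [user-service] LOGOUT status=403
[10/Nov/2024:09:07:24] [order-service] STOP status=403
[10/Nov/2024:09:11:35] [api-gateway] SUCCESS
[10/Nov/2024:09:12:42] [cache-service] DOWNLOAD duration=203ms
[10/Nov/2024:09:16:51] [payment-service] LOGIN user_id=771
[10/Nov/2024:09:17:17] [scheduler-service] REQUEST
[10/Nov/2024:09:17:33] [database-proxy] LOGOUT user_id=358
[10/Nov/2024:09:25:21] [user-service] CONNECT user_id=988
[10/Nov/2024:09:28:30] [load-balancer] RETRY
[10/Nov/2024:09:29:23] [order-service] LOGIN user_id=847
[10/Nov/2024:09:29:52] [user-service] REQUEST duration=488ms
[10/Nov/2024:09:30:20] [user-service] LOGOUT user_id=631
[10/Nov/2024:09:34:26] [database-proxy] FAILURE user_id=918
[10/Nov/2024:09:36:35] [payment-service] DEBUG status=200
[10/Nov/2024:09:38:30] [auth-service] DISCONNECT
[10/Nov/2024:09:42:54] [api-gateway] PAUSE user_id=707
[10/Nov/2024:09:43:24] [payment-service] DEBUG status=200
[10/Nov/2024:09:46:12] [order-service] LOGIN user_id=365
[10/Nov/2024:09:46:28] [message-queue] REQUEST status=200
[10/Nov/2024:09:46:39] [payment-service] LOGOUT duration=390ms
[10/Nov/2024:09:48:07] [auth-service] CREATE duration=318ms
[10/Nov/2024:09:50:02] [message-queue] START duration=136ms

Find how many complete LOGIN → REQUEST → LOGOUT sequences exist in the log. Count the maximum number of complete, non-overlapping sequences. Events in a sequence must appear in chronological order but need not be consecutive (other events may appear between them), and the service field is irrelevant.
4

To count sequences:

1. Look for pattern: LOGIN → REQUEST → LOGOUT
2. Greedily scan the log in chronological order, matching each sequence element in turn (ignoring service)
3. Each time the full pattern completes, increment the count and restart matching from the next event
4. Complete non-overlapping sequences found: 4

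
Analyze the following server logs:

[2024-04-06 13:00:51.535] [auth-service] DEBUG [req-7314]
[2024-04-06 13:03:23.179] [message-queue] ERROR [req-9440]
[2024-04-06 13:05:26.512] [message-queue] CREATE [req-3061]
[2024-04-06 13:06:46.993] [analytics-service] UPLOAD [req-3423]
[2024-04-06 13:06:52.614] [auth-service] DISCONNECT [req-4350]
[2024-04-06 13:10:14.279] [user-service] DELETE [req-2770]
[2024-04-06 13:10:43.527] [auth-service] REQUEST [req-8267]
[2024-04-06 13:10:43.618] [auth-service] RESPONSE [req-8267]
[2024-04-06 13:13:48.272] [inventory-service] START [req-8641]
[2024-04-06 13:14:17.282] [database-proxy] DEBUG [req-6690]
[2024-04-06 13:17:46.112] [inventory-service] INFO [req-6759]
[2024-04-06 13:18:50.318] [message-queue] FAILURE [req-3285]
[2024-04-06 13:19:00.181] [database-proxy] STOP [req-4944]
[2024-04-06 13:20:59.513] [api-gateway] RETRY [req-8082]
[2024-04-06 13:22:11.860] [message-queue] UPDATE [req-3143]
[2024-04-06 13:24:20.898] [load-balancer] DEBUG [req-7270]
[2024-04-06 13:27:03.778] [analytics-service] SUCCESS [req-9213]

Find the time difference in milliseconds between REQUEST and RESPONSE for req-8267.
91

To calculate latency:

1. Find REQUEST with id req-8267: 2024-04-06 13:10:43.527
2. Find RESPONSE with id req-8267: 2024-04-06 13:10:43.618
3. Latency: 2024-04-06 13:10:43.618 - 2024-04-06 13:10:43.527 = 91ms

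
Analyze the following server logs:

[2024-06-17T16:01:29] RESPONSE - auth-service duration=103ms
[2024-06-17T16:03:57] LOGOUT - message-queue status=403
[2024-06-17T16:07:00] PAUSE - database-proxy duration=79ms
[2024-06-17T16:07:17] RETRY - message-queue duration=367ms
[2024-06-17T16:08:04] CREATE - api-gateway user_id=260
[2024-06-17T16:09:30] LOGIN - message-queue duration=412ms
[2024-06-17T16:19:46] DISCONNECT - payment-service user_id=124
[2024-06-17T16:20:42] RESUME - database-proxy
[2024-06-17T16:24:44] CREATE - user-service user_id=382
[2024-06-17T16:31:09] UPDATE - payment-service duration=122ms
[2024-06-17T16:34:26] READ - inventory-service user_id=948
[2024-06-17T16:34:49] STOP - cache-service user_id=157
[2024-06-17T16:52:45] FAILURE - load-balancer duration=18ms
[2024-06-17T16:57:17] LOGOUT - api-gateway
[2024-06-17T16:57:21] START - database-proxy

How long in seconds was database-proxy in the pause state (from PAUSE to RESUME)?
822

To calculate state duration:

1. Find PAUSE event for database-proxy: 2024-06-17T16:07:00
2. Find RESUME event for database-proxy: 2024-06-17T16:20:42
3. Calculate duration: 2024-06-17T16:20:42 - 2024-06-17T16:07:00 = 822 seconds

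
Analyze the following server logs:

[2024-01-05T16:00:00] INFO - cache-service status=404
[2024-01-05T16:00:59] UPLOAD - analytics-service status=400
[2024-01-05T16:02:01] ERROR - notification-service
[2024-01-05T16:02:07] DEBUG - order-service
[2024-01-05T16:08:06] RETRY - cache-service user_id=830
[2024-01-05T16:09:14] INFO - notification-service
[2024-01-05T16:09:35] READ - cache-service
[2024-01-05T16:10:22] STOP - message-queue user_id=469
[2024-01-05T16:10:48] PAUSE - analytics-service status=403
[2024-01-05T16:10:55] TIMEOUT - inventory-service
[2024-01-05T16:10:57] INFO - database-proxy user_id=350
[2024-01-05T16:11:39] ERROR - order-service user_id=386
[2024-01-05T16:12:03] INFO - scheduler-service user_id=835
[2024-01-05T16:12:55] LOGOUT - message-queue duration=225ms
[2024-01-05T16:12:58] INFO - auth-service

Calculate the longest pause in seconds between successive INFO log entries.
554

To find the longest gap:

1. Extract all INFO events in chronological order
2. Calculate time differences between consecutive events
3. Find the maximum difference
4. Longest gap: 554 seconds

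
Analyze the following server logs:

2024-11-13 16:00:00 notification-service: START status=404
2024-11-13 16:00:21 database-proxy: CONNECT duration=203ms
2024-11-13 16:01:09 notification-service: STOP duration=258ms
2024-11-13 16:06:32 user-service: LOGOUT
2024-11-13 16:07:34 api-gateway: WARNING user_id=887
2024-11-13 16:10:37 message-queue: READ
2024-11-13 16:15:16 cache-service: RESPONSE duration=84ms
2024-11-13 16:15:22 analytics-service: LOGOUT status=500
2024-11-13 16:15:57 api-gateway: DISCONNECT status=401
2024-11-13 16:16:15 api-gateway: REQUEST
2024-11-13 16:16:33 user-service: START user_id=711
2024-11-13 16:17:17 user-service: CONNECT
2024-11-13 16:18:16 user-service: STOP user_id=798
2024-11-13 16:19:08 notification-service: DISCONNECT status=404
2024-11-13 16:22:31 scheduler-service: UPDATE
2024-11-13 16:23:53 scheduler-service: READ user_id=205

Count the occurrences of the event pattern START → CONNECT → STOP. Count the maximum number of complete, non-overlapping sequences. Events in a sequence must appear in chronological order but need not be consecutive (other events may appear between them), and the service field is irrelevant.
2

To count sequences:

1. Look for pattern: START → CONNECT → STOP
2. Greedily scan the log in chronological order, matching each sequence element in turn (ignoring service)
3. Each time the full pattern completes, increment the count and restart matching from the next event
4. Complete non-overlapping sequences found: 2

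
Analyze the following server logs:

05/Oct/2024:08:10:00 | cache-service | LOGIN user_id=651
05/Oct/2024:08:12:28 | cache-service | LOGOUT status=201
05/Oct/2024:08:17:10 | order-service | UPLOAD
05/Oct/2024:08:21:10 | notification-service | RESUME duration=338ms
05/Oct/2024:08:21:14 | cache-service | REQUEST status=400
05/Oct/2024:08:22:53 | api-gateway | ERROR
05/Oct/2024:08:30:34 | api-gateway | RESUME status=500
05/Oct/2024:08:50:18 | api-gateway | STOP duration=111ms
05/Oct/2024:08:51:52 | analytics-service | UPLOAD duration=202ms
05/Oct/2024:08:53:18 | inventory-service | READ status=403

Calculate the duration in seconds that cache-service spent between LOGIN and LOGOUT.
148

To calculate state duration:

1. Find LOGIN event for cache-service: 05/Oct/2024:08:10:00
2. Find LOGOUT event for cache-service: 05/Oct/2024:08:12:28
3. Calculate duration: 05/Oct/2024:08:12:28 - 05/Oct/2024:08:10:00 = 148 seconds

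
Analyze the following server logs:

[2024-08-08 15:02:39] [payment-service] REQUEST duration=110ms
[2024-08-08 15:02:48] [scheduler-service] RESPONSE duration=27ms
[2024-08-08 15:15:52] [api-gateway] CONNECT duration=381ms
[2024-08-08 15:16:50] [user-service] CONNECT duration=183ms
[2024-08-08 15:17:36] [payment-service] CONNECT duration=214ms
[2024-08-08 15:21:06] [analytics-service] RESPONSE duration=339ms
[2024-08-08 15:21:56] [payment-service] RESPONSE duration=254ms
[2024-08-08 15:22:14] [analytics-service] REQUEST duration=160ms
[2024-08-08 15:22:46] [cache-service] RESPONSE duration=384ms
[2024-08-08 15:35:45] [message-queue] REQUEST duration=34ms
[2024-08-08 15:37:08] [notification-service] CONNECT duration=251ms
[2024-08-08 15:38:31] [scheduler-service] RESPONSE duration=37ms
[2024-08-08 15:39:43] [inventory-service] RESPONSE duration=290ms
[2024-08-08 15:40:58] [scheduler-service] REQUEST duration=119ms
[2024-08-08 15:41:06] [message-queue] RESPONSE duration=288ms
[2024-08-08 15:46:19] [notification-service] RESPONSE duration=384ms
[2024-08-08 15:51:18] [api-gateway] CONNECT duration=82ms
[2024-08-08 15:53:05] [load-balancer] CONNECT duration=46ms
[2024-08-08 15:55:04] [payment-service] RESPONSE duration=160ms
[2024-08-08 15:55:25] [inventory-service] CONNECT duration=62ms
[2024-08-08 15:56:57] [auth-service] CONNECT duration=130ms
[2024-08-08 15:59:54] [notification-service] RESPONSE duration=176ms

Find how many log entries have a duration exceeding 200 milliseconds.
9

To count timeouts:

1. Threshold: 200ms
2. Extract duration from each log entry
3. Count entries where duration > 200
4. Timeout count: 9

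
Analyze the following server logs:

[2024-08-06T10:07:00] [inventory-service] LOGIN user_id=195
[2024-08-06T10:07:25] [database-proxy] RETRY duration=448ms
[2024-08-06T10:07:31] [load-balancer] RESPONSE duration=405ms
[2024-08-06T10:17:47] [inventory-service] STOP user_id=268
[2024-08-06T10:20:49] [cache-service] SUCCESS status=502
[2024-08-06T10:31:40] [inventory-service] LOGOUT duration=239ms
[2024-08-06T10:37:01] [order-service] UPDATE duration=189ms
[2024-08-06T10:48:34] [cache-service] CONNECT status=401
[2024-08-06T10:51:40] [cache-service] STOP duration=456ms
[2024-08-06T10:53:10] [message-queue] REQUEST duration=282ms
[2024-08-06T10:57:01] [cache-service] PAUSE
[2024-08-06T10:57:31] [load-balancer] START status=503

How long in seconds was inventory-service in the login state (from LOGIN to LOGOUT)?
1480

To calculate state duration:

1. Find LOGIN event for inventory-service: 2024-08-06T10:07:00
2. Find LOGOUT event for inventory-service: 2024-08-06T10:31:40
3. Calculate duration: 2024-08-06T10:31:40 - 2024-08-06T10:07:00 = 1480 seconds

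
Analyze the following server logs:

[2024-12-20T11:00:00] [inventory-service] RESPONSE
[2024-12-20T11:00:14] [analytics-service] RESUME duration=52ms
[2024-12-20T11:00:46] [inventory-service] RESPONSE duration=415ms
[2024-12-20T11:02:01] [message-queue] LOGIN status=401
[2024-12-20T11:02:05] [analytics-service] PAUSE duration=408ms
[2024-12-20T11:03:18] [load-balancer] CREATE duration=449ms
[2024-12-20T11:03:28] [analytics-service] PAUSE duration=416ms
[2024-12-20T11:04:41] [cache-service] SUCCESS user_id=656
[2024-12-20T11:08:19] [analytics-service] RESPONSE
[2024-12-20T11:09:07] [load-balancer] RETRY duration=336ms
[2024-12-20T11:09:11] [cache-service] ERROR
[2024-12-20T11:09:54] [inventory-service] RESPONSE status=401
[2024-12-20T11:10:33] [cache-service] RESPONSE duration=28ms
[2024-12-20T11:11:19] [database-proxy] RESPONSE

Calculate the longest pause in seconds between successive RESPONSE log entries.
453

To find the longest gap:

1. Extract all RESPONSE events in chronological order
2. Calculate time differences between consecutive events
3. Find the maximum difference
4. Longest gap: 453 seconds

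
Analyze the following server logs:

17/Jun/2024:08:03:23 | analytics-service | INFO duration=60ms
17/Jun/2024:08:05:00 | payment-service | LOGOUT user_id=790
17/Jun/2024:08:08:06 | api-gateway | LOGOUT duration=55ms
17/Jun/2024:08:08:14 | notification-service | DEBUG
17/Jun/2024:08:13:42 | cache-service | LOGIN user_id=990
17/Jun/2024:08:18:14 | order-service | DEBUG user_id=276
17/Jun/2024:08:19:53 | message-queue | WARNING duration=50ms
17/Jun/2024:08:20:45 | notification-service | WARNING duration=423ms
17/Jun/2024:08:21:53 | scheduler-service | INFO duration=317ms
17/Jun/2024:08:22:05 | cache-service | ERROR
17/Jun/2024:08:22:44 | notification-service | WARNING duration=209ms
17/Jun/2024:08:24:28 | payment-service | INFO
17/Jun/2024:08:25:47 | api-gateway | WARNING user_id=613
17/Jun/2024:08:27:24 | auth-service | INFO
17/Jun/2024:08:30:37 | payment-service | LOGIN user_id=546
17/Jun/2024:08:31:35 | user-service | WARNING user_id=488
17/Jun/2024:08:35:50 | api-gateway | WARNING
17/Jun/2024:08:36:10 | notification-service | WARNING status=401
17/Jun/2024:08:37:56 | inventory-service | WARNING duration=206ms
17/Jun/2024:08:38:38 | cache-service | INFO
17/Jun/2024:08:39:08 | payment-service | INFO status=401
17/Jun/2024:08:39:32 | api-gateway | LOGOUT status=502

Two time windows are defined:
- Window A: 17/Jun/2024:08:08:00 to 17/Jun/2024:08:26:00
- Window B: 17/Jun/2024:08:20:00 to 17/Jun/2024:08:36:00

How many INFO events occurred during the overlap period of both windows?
2

To find overlap events:

1. Window A: 17/Jun/2024:08:08:00 to 17/Jun/2024:08:26:00
2. Window B: 17/Jun/2024:08:20:00 to 17/Jun/2024:08:36:00
3. Overlap period: 17/Jun/2024:08:20:00 to 17/Jun/2024:08:26:00
4. Count INFO events in overlap: 2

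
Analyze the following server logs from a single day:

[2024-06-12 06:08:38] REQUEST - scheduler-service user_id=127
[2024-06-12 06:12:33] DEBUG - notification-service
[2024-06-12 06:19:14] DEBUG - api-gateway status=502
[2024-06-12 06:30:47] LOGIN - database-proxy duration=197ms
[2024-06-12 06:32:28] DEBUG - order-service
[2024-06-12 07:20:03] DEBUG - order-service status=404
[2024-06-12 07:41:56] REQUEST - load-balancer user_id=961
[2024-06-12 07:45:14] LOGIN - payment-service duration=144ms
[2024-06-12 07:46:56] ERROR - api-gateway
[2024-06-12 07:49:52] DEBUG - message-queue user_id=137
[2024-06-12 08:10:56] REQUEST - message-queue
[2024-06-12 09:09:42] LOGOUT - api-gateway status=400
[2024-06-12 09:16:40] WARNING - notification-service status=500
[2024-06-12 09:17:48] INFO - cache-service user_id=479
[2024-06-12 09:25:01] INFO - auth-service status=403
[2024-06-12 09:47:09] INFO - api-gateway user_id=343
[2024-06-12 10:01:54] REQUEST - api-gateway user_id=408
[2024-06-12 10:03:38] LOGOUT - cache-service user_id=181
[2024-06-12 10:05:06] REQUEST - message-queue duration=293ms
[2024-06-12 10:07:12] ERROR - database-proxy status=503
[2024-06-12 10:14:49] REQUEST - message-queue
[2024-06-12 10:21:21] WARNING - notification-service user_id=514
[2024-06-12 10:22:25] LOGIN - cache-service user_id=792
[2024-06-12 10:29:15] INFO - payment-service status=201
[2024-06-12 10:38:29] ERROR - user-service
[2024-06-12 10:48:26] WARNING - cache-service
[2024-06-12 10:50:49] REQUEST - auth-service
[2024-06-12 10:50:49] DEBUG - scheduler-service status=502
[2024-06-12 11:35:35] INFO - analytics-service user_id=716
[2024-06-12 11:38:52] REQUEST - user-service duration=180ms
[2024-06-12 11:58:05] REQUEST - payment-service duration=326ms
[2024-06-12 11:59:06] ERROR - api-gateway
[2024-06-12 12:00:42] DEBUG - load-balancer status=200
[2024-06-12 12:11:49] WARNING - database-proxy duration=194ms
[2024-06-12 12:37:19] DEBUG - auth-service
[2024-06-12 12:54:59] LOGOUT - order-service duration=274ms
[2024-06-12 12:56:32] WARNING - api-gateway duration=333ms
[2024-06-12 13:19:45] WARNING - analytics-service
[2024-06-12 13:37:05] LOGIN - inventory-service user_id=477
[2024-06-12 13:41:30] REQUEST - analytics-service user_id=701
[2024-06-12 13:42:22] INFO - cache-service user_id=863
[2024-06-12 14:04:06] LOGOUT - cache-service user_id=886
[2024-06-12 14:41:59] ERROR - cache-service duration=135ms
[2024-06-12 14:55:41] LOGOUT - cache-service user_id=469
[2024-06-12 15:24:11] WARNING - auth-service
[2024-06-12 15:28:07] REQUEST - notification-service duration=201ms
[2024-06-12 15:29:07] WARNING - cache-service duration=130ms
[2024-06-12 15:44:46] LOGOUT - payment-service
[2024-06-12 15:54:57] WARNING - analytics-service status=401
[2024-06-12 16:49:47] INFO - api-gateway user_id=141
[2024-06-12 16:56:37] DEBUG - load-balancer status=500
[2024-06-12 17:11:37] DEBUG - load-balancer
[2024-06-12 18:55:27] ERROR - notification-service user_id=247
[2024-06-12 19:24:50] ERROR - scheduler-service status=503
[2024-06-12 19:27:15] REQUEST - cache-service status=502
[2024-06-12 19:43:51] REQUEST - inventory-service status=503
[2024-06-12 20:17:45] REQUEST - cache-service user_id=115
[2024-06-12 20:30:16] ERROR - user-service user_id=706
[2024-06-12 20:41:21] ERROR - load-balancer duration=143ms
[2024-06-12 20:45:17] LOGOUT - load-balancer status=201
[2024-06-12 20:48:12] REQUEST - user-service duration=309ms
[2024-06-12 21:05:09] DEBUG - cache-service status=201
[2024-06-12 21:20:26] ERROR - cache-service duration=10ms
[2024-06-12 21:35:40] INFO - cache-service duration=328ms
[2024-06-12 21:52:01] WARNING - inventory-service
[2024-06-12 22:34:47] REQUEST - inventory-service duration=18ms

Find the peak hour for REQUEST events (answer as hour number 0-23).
10

To find the peak hour:

1. Group all REQUEST events by hour
2. Count events in each hour
3. Find hour with maximum count
4. Peak hour: 10 (with 4 events)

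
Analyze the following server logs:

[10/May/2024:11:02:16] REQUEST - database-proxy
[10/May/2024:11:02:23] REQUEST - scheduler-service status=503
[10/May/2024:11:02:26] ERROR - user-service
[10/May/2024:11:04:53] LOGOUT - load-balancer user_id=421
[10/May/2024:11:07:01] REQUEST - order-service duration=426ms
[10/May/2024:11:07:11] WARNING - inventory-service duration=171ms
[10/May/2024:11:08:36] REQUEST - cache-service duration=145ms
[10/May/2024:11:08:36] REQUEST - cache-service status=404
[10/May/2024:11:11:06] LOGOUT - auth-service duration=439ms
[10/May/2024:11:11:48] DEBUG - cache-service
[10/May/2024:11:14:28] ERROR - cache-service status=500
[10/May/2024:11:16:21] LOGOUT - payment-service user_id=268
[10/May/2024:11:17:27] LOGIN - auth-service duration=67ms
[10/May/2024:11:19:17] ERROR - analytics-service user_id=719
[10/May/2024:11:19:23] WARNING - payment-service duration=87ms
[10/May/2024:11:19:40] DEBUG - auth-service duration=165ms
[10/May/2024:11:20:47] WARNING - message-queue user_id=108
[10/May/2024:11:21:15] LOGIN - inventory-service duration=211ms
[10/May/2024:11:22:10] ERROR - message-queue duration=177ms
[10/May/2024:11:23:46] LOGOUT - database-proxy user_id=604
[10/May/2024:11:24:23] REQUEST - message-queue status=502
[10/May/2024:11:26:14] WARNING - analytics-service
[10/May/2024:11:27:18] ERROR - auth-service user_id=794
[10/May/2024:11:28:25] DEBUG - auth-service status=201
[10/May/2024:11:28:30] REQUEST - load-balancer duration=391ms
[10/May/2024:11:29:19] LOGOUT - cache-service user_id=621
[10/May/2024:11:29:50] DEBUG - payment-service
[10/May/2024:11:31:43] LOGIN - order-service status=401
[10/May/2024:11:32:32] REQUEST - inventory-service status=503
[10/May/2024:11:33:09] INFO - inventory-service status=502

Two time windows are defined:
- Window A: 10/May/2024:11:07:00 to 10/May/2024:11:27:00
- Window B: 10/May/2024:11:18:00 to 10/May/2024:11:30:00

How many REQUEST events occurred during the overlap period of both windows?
1

To find overlap events:

1. Window A: 10/May/2024:11:07:00 to 10/May/2024:11:27:00
2. Window B: 10/May/2024:11:18:00 to 10/May/2024:11:30:00
3. Overlap period: 10/May/2024:11:18:00 to 10/May/2024:11:27:00
4. Count REQUEST events in overlap: 1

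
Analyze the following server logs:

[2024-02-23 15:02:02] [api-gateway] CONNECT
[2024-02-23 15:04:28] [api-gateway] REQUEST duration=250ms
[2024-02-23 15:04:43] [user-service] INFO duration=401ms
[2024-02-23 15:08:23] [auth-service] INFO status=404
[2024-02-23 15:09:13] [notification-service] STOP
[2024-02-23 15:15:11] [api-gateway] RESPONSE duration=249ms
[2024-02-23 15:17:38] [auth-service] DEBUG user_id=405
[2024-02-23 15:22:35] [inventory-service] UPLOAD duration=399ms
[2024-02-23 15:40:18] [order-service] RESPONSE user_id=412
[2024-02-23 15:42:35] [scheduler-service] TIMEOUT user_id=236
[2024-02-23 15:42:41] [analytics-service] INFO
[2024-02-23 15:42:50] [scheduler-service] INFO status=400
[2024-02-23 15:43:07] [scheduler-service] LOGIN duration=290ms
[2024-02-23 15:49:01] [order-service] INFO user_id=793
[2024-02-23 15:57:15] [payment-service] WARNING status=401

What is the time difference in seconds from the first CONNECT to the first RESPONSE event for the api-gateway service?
789

To find the time between events:

1. Locate the first CONNECT event for api-gateway: 2024-02-23 15:02:02
2. Locate the first RESPONSE event for api-gateway: 2024-02-23 15:15:11
3. Calculate the difference: 2024-02-23 15:15:11 - 2024-02-23 15:02:02 = 789 seconds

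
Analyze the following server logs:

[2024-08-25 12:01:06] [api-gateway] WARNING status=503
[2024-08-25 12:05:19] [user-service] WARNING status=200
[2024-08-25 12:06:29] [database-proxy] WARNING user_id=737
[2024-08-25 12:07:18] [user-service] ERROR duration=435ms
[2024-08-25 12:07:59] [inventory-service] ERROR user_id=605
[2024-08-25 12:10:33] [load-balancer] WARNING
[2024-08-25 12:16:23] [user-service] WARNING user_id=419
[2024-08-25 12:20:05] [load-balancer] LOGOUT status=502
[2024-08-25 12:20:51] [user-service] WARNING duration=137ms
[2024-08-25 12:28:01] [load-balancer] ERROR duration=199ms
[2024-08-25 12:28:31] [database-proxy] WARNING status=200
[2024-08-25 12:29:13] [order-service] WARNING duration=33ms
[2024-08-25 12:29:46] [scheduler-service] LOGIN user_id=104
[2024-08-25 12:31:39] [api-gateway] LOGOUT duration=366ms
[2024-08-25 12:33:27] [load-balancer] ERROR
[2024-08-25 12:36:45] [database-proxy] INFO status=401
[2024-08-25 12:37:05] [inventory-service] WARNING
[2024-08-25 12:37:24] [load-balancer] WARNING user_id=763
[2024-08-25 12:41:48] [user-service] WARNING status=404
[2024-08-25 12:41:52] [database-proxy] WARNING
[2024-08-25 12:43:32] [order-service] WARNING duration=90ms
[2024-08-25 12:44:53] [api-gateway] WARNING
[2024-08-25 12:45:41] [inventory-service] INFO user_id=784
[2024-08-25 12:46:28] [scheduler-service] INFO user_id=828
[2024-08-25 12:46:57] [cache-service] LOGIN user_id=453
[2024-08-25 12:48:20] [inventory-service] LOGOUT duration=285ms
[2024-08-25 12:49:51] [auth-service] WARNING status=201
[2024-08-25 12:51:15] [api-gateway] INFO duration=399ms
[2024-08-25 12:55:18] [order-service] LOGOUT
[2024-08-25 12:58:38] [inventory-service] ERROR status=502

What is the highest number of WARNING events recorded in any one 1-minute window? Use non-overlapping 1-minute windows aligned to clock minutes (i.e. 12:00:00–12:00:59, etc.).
2

To find the burst window:

1. Divide the log period into non-overlapping 1-minute windows starting at 12:00
2. Count WARNING events in each window
3. Find the window with maximum count
4. Maximum events in a window: 2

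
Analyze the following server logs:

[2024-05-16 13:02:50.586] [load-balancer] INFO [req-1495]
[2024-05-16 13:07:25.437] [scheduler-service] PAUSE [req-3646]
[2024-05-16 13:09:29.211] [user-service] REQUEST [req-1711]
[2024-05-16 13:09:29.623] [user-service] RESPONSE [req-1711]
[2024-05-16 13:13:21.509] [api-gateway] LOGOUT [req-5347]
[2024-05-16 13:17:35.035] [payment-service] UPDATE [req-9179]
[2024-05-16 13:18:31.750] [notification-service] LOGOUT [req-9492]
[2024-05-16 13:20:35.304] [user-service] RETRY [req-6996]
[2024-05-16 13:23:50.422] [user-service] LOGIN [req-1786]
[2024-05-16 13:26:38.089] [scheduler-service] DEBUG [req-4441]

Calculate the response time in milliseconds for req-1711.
412

To calculate latency:

1. Find REQUEST with id req-1711: 2024-05-16 13:09:29.211
2. Find RESPONSE with id req-1711: 2024-05-16 13:09:29.623
3. Latency: 2024-05-16 13:09:29.623 - 2024-05-16 13:09:29.211 = 412ms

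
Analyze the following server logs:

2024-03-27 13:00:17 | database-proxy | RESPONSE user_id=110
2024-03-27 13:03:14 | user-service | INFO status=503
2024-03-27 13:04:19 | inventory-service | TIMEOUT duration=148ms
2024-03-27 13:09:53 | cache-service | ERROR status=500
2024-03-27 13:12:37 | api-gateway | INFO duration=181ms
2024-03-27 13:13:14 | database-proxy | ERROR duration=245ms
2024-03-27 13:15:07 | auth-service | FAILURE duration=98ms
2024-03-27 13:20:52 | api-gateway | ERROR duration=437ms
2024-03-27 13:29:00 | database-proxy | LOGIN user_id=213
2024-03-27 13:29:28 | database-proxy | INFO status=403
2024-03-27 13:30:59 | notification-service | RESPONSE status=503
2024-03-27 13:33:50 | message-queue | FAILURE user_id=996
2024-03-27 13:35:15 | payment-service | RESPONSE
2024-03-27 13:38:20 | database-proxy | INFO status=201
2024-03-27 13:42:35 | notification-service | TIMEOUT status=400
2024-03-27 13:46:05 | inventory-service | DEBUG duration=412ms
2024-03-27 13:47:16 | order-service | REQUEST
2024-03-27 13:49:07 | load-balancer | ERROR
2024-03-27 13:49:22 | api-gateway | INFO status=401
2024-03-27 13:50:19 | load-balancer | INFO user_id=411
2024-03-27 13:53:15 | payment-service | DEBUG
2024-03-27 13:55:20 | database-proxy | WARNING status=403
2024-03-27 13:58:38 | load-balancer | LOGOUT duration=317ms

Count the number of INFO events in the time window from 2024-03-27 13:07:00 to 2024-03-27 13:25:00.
1

To count events in the time window:

1. Window boundaries: 2024-03-27 13:07:00 to 2024-03-27 13:25:00
2. Filter for INFO events within this window
3. Count matching events: 1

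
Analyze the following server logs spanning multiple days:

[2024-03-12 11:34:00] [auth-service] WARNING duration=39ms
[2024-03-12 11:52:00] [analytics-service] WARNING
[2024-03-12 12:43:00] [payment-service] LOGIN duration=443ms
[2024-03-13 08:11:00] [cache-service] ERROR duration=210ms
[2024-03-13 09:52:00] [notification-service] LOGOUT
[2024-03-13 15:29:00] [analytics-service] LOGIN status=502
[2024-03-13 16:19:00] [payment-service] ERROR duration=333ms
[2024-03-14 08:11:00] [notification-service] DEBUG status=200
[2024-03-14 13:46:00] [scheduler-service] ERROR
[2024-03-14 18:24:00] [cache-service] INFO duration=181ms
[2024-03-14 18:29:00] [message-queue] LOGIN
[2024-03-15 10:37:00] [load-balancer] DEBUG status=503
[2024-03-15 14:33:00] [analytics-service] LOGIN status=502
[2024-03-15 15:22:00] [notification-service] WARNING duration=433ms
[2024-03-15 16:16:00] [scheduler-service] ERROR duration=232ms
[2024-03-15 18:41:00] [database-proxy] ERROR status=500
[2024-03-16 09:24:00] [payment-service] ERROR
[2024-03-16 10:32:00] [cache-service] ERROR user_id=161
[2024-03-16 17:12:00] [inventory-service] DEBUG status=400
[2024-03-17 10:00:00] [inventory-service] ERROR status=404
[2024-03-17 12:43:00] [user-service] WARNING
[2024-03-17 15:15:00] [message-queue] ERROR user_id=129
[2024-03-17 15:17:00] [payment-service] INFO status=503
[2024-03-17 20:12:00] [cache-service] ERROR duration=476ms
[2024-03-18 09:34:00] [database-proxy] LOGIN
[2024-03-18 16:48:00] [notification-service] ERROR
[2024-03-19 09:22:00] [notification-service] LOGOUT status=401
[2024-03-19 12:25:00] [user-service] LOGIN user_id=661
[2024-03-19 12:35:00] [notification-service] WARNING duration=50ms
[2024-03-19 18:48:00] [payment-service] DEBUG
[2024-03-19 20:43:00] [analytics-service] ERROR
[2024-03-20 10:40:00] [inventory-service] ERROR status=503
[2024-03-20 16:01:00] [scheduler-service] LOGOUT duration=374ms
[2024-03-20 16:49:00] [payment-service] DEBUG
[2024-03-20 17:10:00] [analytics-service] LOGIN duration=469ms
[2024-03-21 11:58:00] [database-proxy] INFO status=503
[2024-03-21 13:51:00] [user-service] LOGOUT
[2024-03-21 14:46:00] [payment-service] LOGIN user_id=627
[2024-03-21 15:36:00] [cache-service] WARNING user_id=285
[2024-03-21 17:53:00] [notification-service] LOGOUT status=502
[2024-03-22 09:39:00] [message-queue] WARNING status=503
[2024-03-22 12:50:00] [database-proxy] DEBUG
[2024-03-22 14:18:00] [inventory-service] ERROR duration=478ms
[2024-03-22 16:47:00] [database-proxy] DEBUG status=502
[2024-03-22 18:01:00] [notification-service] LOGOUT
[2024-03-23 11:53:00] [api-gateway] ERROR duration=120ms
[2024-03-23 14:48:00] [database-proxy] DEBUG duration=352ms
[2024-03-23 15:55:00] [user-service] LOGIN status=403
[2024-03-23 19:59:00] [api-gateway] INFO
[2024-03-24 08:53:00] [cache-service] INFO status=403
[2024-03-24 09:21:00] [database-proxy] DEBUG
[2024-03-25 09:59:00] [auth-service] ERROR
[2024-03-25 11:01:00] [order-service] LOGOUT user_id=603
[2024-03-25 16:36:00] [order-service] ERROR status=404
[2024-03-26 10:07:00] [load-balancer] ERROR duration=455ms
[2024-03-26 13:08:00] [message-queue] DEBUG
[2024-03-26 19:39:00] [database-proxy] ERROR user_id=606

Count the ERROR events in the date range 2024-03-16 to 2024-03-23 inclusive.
10

To filter by date range:

1. Date range: 2024-03-16 through 2024-03-23, both dates inclusive
2. Filter for ERROR events whose date falls in this range
3. Count matching events: 10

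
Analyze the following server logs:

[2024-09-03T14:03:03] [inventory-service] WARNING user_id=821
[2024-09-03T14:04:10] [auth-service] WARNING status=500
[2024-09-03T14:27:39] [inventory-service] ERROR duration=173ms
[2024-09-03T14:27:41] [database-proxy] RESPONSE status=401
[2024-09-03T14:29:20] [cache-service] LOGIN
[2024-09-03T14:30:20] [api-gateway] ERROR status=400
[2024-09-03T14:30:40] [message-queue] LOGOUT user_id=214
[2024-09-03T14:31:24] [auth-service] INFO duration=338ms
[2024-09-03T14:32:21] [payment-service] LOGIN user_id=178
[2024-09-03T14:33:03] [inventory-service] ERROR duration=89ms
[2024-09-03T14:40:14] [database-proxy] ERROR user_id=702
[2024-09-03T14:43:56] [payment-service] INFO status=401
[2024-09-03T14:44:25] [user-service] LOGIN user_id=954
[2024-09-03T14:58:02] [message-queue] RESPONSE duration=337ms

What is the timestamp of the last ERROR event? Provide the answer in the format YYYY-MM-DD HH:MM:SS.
2024-09-03 14:40:14

To find the last event:

1. Filter for all ERROR events
2. Sort by timestamp
3. Select the last one
4. Timestamp: 2024-09-03 14:40:14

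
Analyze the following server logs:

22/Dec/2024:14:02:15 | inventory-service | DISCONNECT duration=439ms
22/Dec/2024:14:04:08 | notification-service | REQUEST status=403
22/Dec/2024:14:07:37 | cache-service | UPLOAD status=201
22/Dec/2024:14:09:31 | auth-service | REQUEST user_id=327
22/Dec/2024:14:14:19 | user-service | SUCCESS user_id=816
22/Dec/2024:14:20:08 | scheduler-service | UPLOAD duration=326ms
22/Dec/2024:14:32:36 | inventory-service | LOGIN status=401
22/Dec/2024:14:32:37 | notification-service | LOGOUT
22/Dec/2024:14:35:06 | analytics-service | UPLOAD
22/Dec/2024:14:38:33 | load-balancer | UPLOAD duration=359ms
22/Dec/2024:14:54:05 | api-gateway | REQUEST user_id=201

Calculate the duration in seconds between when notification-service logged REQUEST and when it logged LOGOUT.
1709

To find the time between events:

1. Locate the first REQUEST event for notification-service: 22/Dec/2024:14:04:08
2. Locate the first LOGOUT event for notification-service: 22/Dec/2024:14:32:37
3. Calculate the difference: 22/Dec/2024:14:32:37 - 22/Dec/2024:14:04:08 = 1709 seconds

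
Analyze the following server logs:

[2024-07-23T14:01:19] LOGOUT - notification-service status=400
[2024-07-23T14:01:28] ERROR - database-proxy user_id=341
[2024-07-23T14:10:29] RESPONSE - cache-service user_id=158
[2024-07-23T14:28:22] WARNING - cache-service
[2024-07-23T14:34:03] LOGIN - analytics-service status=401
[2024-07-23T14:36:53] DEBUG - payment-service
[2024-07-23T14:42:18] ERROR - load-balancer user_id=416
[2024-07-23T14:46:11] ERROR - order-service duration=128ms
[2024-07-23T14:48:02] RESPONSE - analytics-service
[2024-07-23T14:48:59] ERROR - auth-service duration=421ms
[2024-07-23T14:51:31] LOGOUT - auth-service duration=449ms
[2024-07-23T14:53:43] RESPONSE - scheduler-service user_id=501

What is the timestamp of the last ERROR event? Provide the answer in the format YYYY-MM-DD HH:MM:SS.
2024-07-23 14:48:59

To find the last event:

1. Filter for all ERROR events
2. Sort by timestamp
3. Select the last one
4. Timestamp: 2024-07-23 14:48:59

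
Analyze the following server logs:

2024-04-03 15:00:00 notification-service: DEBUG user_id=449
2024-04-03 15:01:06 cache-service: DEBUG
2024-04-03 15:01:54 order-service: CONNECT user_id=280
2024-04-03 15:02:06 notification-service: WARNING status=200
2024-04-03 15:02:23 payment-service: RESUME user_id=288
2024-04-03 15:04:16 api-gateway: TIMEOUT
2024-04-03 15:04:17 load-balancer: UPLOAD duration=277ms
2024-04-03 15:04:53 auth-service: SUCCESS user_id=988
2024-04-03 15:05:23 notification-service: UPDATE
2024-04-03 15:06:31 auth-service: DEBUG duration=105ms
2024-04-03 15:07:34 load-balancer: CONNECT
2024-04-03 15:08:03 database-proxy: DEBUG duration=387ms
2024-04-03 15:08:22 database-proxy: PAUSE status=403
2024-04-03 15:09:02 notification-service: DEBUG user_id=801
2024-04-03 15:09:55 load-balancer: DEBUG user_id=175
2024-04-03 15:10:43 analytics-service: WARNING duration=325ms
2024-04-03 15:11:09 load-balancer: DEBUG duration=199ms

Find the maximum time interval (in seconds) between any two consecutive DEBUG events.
325

To find the longest gap:

1. Extract all DEBUG events in chronological order
2. Calculate time differences between consecutive events
3. Find the maximum difference
4. Longest gap: 325 seconds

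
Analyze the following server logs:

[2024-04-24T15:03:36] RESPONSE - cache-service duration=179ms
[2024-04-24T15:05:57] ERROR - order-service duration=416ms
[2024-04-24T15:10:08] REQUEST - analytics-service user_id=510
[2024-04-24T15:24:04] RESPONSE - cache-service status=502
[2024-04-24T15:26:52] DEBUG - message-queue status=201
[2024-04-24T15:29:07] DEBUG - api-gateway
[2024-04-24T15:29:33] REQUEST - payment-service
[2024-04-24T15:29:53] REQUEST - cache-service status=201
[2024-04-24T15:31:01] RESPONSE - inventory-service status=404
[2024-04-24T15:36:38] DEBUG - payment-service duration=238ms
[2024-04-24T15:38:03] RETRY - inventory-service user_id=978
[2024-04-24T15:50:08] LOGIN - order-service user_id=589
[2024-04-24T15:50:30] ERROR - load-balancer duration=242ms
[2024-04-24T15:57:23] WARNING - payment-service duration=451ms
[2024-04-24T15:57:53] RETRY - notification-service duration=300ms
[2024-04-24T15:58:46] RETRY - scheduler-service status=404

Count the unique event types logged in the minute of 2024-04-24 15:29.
2

To count unique event types:

1. Filter events in the minute starting at 2024-04-24 15:29
2. Extract event types from matching entries
3. Count unique types: 2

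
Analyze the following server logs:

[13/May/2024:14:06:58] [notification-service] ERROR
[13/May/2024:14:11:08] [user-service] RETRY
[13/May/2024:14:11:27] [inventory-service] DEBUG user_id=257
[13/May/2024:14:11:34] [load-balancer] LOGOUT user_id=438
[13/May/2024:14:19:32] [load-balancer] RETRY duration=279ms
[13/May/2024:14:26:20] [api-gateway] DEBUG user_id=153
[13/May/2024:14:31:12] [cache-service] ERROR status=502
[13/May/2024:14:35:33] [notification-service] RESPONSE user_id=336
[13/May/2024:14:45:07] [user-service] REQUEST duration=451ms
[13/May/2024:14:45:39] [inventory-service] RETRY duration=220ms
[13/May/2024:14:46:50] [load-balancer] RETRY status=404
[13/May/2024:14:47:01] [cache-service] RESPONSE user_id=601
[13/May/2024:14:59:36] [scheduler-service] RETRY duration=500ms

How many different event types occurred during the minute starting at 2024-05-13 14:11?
3

To count unique event types:

1. Filter events in the minute starting at 2024-05-13 14:11
2. Extract event types from matching entries
3. Count unique types: 3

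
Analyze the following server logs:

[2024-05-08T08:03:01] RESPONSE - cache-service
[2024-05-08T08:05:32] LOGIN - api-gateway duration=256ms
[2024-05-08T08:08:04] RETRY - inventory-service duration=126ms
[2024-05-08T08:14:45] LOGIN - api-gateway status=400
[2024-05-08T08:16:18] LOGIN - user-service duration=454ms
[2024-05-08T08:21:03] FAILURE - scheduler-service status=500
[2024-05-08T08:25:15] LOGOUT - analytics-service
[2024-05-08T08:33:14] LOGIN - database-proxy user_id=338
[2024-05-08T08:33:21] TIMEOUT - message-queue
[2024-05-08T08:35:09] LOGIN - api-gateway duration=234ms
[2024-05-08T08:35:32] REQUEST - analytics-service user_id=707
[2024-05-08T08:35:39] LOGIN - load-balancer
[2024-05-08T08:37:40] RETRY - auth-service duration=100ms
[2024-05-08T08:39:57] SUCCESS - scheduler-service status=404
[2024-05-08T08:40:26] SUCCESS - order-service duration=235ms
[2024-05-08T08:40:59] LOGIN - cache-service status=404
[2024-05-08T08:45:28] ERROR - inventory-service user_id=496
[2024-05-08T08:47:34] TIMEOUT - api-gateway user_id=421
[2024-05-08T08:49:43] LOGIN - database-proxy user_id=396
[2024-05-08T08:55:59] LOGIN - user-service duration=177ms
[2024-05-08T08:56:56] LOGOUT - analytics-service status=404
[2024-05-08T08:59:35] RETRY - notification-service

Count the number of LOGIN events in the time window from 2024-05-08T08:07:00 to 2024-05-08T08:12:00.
0

To count events in the time window:

1. Window boundaries: 2024-05-08T08:07:00 to 2024-05-08T08:12:00
2. Filter for LOGIN events within this window
3. Count matching events: 0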